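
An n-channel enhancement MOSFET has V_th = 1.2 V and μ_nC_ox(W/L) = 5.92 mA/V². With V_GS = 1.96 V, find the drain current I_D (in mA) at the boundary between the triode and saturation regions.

At the boundary V_DS = V_ov = V_GS − V_th = 1.96 − 1.2 = 0.76 V.
I_D = ½ k_n V_ov² = 0.5 × 5.92 × 0.76² = 1.71 mA.

I_D = 1.71 mA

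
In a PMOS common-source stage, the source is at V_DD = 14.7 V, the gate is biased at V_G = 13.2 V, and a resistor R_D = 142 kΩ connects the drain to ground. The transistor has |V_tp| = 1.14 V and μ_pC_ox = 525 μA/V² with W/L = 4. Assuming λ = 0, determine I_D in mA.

V_SG = V_DD − V_G = 14.7 − 13.2 = 1.5 V, so V_ov = 1.5 − 1.14 = 0.36 V.
k_p = μ_pC_ox · (W/L) = 2.1 mA/V².
Assume saturation: I_D = ½ k_p V_ov² = 0.5 × 2.1 × 0.36² = 0.136 mA, giving V_SD = V_DD − I_D R_D = 14.7 − 0.136 × 142 = -4.62 V.
But -4.62 V < V_ov = 0.36 V, so the device is actually in triode.
In triode I_D = k_p[V_ov V_SD − ½ V_SD²] and I_D = (V_DD − V_SD)/R_D. Equating: 149 V_SD² − 108.4 V_SD + 14.7 = 0, giving V_SD = 0.181 V (the root below V_ov).
I_D = (14.7 − 0.181) / 142 = 0.102 mA.

I_D = 0.102 mA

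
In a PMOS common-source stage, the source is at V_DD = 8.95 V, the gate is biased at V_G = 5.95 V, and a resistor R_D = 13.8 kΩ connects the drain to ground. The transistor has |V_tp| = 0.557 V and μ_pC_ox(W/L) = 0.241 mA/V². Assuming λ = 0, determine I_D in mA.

V_SG = V_DD − V_G = 8.95 − 5.95 = 3 V, so V_ov = 3 − 0.557 = 2.44 V.
Assume saturation: I_D = ½ k_p V_ov² = 0.5 × 0.241 × 2.44² = 0.719 mA, giving V_SD = V_DD − I_D R_D = 8.95 − 0.719 × 13.8 = -0.975 V.
But -0.975 V < V_ov = 2.44 V, so the device is actually in triode.
In triode I_D = k_p[V_ov V_SD − ½ V_SD²] and I_D = (V_DD − V_SD)/R_D. Equating: 1.66 V_SD² − 9.125 V_SD + 8.95 = 0, giving V_SD = 1.28 V (the root below V_ov).
I_D = (8.95 − 1.28) / 13.8 = 0.556 mA.

I_D = 0.556 mA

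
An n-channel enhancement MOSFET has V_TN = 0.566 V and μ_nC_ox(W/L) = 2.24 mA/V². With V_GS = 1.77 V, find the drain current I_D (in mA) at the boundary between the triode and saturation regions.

I_D = 1.62 mA

At the boundary V_DS = V_ov = V_GS − V_TN = 1.77 − 0.566 = 1.2 V.
I_D = ½ k_n V_ov² = 0.5 × 2.24 × 1.2² = 1.62 mA.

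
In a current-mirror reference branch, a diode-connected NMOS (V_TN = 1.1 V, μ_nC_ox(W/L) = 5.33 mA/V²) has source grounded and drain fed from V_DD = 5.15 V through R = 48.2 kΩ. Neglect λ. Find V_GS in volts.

V_GS = 1.27 V

With gate tied to drain, V_GS = V_DS ≥ V_GS − V_TN, so the device is in saturation.
KCL at the drain: ½ k_n (V_GS − V_TN)² = (V_DD − V_GS)/R.
Let x = V_GS − 1.1. Then 128 x² + x − 4.05 = 0, giving x = 0.174 V (positive root), so V_GS = 1.27 V.
I_D = (V_DD − V_GS)/R = (5.15 − 1.27) / 48.2 = 0.0804 mA.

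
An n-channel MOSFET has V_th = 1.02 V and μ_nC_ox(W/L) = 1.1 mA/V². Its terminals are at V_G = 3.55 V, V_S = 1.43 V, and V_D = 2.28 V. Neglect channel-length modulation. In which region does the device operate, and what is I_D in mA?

Triode; I_D = 0.631 mA

V_GS = V_G − V_S = 3.55 − 1.43 = 2.12 V; V_DS = V_D − V_S = 2.28 − 1.43 = 0.85 V.
V_ov = V_GS − V_th = 2.12 − 1.02 = 1.1 V.
Since V_DS = 0.85 V < V_ov = 1.1 V, the device is in the triode region.
I_D = k_n [V_ov · V_DS − ½ V_DS²] = 1.1 × [1.1 × 0.85 − 0.5 × 0.85²] = 0.631 mA.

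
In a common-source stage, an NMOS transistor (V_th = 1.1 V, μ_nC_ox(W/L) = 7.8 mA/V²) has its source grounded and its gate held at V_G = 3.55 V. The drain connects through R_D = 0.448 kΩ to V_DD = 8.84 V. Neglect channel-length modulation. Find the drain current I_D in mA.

V_GS = V_G = 3.55 V, so V_ov = 3.55 − 1.1 = 2.45 V.
Assume saturation: I_D = ½ k_n V_ov² = 0.5 × 7.8 × 2.45² = 23.4 mA, giving V_DS = V_DD − I_D R_D = 8.84 − 23.4 × 0.448 = -1.65 V.
But -1.65 V < V_ov = 2.45 V, so the device is actually in triode.
In triode I_D = k_n[V_ov V_DS − ½ V_DS²] and I_D = (V_DD − V_DS)/R_D. Equating: 1.75 V_DS² − 9.561 V_DS + 8.84 = 0, giving V_DS = 1.18 V (the root below V_ov).
I_D = (8.84 − 1.18) / 0.448 = 17.1 mA.

I_D = 17.1 mA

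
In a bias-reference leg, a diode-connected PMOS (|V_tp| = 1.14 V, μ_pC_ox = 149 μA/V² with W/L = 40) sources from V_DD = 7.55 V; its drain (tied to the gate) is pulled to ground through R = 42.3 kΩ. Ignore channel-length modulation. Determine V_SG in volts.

V_SG = 1.36 V

With gate tied to drain, V_SG = V_SD ≥ V_SG − |V_tp|, so the device is in saturation.
k_p = μ_pC_ox · (W/L) = 5.96 mA/V².
KCL at the drain: ½ k_p (V_SG − |V_tp|)² = (V_DD − V_SG)/R.
Let x = V_SG − 1.14. Then 126 x² + x − 6.41 = 0, giving x = 0.222 V (positive root), so V_SG = 1.36 V.
I_D = (V_DD − V_SG)/R = (7.55 − 1.36) / 42.3 = 0.146 mA.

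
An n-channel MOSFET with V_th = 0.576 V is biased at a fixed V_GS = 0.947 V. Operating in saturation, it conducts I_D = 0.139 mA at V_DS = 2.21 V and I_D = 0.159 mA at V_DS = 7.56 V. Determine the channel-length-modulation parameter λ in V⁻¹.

With V_GS fixed, I_D ∝ (1 + λ V_DS) in saturation, so I_D2/I_D1 = (1 + λ V_DS2)/(1 + λ V_DS1).
0.159/0.139 = 1.144 = (1 + 7.56 λ)/(1 + 2.21 λ).
Solving: λ (I_D1 V_DS2 − I_D2 V_DS1) = I_D2 − I_D1, so λ = (0.159 − 0.139) / (0.139 × 7.56 − 0.159 × 2.21) = 0.02 / 0.699 = 0.0286 V⁻¹.

λ = 0.0286 V⁻¹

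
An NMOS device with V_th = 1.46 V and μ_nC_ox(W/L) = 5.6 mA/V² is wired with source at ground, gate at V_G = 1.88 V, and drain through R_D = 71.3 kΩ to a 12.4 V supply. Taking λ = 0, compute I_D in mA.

I_D = 0.173 mA

V_GS = V_G = 1.88 V, so V_ov = 1.88 − 1.46 = 0.42 V.
Assume saturation: I_D = ½ k_n V_ov² = 0.5 × 5.6 × 0.42² = 0.494 mA, giving V_DS = V_DD − I_D R_D = 12.4 − 0.494 × 71.3 = -22.8 V.
But -22.8 V < V_ov = 0.42 V, so the device is actually in triode.
In triode I_D = k_n[V_ov V_DS − ½ V_DS²] and I_D = (V_DD − V_DS)/R_D. Equating: 200 V_DS² − 168.7 V_DS + 12.4 = 0, giving V_DS = 0.0813 V (the root below V_ov).
I_D = (12.4 − 0.0813) / 71.3 = 0.173 mA.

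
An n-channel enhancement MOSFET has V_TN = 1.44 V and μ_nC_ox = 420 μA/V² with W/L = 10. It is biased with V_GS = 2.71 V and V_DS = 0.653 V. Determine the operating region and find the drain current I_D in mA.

k_n = μ_nC_ox · (W/L) = 4.2 mA/V².
V_ov = V_GS − V_TN = 2.71 − 1.44 = 1.27 V.
Since V_DS = 0.653 V < V_ov = 1.27 V, the device is in the triode region.
I_D = k_n [V_ov · V_DS − ½ V_DS²] = 4.2 × [1.27 × 0.653 − 0.5 × 0.653²] = 2.59 mA.

Triode; I_D = 2.59 mA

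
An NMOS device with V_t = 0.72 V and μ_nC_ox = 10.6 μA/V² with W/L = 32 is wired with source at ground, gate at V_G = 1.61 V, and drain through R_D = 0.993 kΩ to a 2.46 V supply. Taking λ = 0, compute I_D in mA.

I_D = 0.134 mA

V_GS = V_G = 1.61 V, so V_ov = 1.61 − 0.72 = 0.89 V.
k_n = μ_nC_ox · (W/L) = 0.3392 mA/V².
Assume saturation: I_D = ½ k_n V_ov² = 0.5 × 0.3392 × 0.89² = 0.134 mA, giving V_DS = V_DD − I_D R_D = 2.46 − 0.134 × 0.993 = 2.33 V.
V_DS = 2.33 V ≥ V_ov = 0.89 V, confirming saturation.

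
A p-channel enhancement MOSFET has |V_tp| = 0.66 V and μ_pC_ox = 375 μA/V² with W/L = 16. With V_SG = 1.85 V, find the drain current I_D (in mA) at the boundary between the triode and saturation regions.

At the boundary V_SD = V_ov = V_SG − |V_tp| = 1.85 − 0.66 = 1.19 V.
k_p = μ_pC_ox · (W/L) = 6 mA/V².
I_D = ½ k_p V_ov² = 0.5 × 6 × 1.19² = 4.25 mA.

I_D = 4.25 mA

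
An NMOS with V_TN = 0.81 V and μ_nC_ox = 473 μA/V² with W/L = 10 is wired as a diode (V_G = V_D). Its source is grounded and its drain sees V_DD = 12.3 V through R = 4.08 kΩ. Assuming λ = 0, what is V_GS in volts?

V_GS = 1.85 V

With gate tied to drain, V_GS = V_DS ≥ V_GS − V_TN, so the device is in saturation.
k_n = μ_nC_ox · (W/L) = 4.73 mA/V².
KCL at the drain: ½ k_n (V_GS − V_TN)² = (V_DD − V_GS)/R.
Let x = V_GS − 0.81. Then 9.65 x² + x − 11.49 = 0, giving x = 1.04 V (positive root), so V_GS = 1.85 V.
I_D = (V_DD − V_GS)/R = (12.3 − 1.85) / 4.08 = 2.56 mA.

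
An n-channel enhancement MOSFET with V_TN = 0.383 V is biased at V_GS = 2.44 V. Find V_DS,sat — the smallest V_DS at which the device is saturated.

The boundary between triode and saturation is V_DS = V_GS − V_TN = V_ov.
V_ov = 2.44 − 0.383 = 2.06 V.

V_DS,sat = 2.06 V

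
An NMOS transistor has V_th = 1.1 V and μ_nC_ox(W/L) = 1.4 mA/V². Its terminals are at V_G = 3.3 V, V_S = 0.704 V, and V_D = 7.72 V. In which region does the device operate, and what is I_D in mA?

Saturation; I_D = 1.57 mA

V_GS = V_G − V_S = 3.3 − 0.704 = 2.6 V; V_DS = V_D − V_S = 7.72 − 0.704 = 7.02 V.
V_ov = V_GS − V_th = 2.6 − 1.1 = 1.5 V.
Since V_DS = 7.02 V ≥ V_ov = 1.5 V, the device is in saturation.
I_D = ½ k_n V_ov² = 0.5 × 1.4 × 1.5² = 1.57 mA.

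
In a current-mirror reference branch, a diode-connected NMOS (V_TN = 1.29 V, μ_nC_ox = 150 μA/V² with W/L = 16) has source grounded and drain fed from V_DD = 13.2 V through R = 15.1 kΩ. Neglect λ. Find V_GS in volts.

V_GS = 2.07 V

With gate tied to drain, V_GS = V_DS ≥ V_GS − V_TN, so the device is in saturation.
k_n = μ_nC_ox · (W/L) = 2.4 mA/V².
KCL at the drain: ½ k_n (V_GS − V_TN)² = (V_DD − V_GS)/R.
Let x = V_GS − 1.29. Then 18.1 x² + x − 11.91 = 0, giving x = 0.784 V (positive root), so V_GS = 2.07 V.
I_D = (V_DD − V_GS)/R = (13.2 − 2.07) / 15.1 = 0.737 mA.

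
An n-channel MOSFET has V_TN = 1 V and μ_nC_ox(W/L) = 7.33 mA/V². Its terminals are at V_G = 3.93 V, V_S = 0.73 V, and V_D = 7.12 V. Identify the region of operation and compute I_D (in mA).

Saturation; I_D = 17.7 mA

V_GS = V_G − V_S = 3.93 − 0.73 = 3.2 V; V_DS = V_D − V_S = 7.12 − 0.73 = 6.39 V.
V_ov = V_GS − V_TN = 3.2 − 1 = 2.2 V.
Since V_DS = 6.39 V ≥ V_ov = 2.2 V, the device is in saturation.
I_D = ½ k_n V_ov² = 0.5 × 7.33 × 2.2² = 17.7 mA.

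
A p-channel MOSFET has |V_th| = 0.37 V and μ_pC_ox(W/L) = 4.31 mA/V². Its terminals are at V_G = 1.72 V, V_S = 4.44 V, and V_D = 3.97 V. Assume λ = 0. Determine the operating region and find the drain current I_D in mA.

Triode; I_D = 4.28 mA

V_SG = V_S − V_G = 4.44 − 1.72 = 2.72 V; V_SD = V_S − V_D = 4.44 − 3.97 = 0.47 V.
V_ov = V_SG − |V_th| = 2.72 − 0.37 = 2.35 V.
Since V_SD = 0.47 V < V_ov = 2.35 V, the device is in the triode region.
I_D = k_p [V_ov · V_SD − ½ V_SD²] = 4.31 × [2.35 × 0.47 − 0.5 × 0.47²] = 4.28 mA.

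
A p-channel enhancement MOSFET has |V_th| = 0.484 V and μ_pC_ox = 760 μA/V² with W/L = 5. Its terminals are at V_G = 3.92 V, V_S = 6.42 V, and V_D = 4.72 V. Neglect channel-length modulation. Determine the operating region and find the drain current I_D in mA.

V_SG = V_S − V_G = 6.42 − 3.92 = 2.5 V; V_SD = V_S − V_D = 6.42 − 4.72 = 1.7 V.
k_p = μ_pC_ox · (W/L) = 3.8 mA/V².
V_ov = V_SG − |V_th| = 2.5 − 0.484 = 2.02 V.
Since V_SD = 1.7 V < V_ov = 2.02 V, the device is in the triode region.
I_D = k_p [V_ov · V_SD − ½ V_SD²] = 3.8 × [2.02 × 1.7 − 0.5 × 1.7²] = 7.53 mA.

Triode; I_D = 7.53 mA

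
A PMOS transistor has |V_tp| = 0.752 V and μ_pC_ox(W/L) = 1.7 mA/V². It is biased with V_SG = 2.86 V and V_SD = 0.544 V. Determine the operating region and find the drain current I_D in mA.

V_ov = V_SG − |V_tp| = 2.86 − 0.752 = 2.11 V.
Since V_SD = 0.544 V < V_ov = 2.11 V, the device is in the triode region.
I_D = k_p [V_ov · V_SD − ½ V_SD²] = 1.7 × [2.11 × 0.544 − 0.5 × 0.544²] = 1.7 mA.

Triode; I_D = 1.70 mA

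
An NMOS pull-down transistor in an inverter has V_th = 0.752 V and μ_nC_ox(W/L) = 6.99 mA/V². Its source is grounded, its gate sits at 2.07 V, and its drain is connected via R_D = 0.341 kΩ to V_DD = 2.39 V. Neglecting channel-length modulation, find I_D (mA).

I_D = 4.87 mA

V_GS = V_G = 2.07 V, so V_ov = 2.07 − 0.752 = 1.32 V.
Assume saturation: I_D = ½ k_n V_ov² = 0.5 × 6.99 × 1.32² = 6.07 mA, giving V_DS = V_DD − I_D R_D = 2.39 − 6.07 × 0.341 = 0.32 V.
But 0.32 V < V_ov = 1.32 V, so the device is actually in triode.
In triode I_D = k_n[V_ov V_DS − ½ V_DS²] and I_D = (V_DD − V_DS)/R_D. Equating: 1.19 V_DS² − 4.142 V_DS + 2.39 = 0, giving V_DS = 0.731 V (the root below V_ov).
I_D = (2.39 − 0.731) / 0.341 = 4.87 mA.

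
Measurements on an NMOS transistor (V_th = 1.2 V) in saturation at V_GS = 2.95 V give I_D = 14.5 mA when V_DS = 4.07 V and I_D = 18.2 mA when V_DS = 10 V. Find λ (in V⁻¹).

With V_GS fixed, I_D ∝ (1 + λ V_DS) in saturation, so I_D2/I_D1 = (1 + λ V_DS2)/(1 + λ V_DS1).
18.2/14.5 = 1.255 = (1 + 10 λ)/(1 + 4.07 λ).
Solving: λ (I_D1 V_DS2 − I_D2 V_DS1) = I_D2 − I_D1, so λ = (18.2 − 14.5) / (14.5 × 10 − 18.2 × 4.07) = 3.7 / 70.9 = 0.0522 V⁻¹.

λ = 0.0522 V⁻¹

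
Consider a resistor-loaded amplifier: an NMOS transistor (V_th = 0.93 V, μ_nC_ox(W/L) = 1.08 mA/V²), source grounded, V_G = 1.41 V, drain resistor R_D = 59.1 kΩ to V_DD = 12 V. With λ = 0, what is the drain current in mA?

V_GS = V_G = 1.41 V, so V_ov = 1.41 − 0.93 = 0.48 V.
Assume saturation: I_D = ½ k_n V_ov² = 0.5 × 1.08 × 0.48² = 0.124 mA, giving V_DS = V_DD − I_D R_D = 12 − 0.124 × 59.1 = 4.65 V.
V_DS = 4.65 V ≥ V_ov = 0.48 V, confirming saturation.

I_D = 0.124 mA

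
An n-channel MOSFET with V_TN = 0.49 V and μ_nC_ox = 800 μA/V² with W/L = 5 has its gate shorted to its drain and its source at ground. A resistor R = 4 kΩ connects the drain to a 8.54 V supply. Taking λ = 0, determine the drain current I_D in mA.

With gate tied to drain, V_GS = V_DS ≥ V_GS − V_TN, so the device is in saturation.
k_n = μ_nC_ox · (W/L) = 4 mA/V².
KCL at the drain: ½ k_n (V_GS − V_TN)² = (V_DD − V_GS)/R.
Let x = V_GS − 0.49. Then 8 x² + x − 8.05 = 0, giving x = 0.943 V (positive root), so V_GS = 1.43 V.
I_D = (V_DD − V_GS)/R = (8.54 − 1.43) / 4 = 1.78 mA.

I_D = 1.78 mA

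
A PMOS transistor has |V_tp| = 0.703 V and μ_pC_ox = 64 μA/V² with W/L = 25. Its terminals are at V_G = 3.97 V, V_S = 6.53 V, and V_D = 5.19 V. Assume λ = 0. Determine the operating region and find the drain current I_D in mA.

Triode; I_D = 2.54 mA

V_SG = V_S − V_G = 6.53 − 3.97 = 2.56 V; V_SD = V_S − V_D = 6.53 − 5.19 = 1.34 V.
k_p = μ_pC_ox · (W/L) = 1.6 mA/V².
V_ov = V_SG − |V_tp| = 2.56 − 0.703 = 1.86 V.
Since V_SD = 1.34 V < V_ov = 1.86 V, the device is in the triode region.
I_D = k_p [V_ov · V_SD − ½ V_SD²] = 1.6 × [1.86 × 1.34 − 0.5 × 1.34²] = 2.54 mA.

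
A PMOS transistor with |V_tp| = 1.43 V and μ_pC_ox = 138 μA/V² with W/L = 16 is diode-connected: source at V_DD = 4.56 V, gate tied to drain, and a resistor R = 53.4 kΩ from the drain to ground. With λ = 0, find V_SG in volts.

With gate tied to drain, V_SG = V_SD ≥ V_SG − |V_tp|, so the device is in saturation.
k_p = μ_pC_ox · (W/L) = 2.208 mA/V².
KCL at the drain: ½ k_p (V_SG − |V_tp|)² = (V_DD − V_SG)/R.
Let x = V_SG − 1.43. Then 59 x² + x − 3.13 = 0, giving x = 0.222 V (positive root), so V_SG = 1.65 V.
I_D = (V_DD − V_SG)/R = (4.56 − 1.65) / 53.4 = 0.0545 mA.

V_SG = 1.65 V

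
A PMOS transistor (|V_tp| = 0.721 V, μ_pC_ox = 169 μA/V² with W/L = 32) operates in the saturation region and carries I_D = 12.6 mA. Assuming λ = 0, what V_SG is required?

k_p = μ_pC_ox · (W/L) = 5.408 mA/V².
In saturation I_D = ½ k_p (V_SG − |V_tp|)², so V_SG − |V_tp| = √(2 I_D / k_p) = √(2 × 12.6 / 5.408) = 2.16 V.
V_SG = 0.721 + 2.16 = 2.88 V.

V_SG = 2.88 V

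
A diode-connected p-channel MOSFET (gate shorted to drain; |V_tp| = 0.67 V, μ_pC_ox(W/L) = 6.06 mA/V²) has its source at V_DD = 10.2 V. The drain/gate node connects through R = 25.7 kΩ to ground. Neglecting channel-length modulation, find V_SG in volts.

With gate tied to drain, V_SG = V_SD ≥ V_SG − |V_tp|, so the device is in saturation.
KCL at the drain: ½ k_p (V_SG − |V_tp|)² = (V_DD − V_SG)/R.
Let x = V_SG − 0.67. Then 77.9 x² + x − 9.53 = 0, giving x = 0.343 V (positive root), so V_SG = 1.01 V.
I_D = (V_DD − V_SG)/R = (10.2 − 1.01) / 25.7 = 0.357 mA.

V_SG = 1.01 V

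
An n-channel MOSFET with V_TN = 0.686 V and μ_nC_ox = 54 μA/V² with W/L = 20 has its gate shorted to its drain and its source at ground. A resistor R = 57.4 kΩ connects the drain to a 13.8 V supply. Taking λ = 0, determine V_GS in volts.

V_GS = 1.32 V

With gate tied to drain, V_GS = V_DS ≥ V_GS − V_TN, so the device is in saturation.
k_n = μ_nC_ox · (W/L) = 1.08 mA/V².
KCL at the drain: ½ k_n (V_GS − V_TN)² = (V_DD − V_GS)/R.
Let x = V_GS − 0.686. Then 31 x² + x − 13.11 = 0, giving x = 0.635 V (positive root), so V_GS = 1.32 V.
I_D = (V_DD − V_GS)/R = (13.8 − 1.32) / 57.4 = 0.217 mA.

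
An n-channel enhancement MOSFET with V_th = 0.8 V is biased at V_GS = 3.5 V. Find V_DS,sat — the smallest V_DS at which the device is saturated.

V_DS,sat = 2.70 V

The boundary between triode and saturation is V_DS = V_GS − V_th = V_ov.
V_ov = 3.5 − 0.8 = 2.7 V.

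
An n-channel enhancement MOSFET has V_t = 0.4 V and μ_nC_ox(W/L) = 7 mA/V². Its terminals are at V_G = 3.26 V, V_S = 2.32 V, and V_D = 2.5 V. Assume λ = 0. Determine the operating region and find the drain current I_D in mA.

V_GS = V_G − V_S = 3.26 − 2.32 = 0.94 V; V_DS = V_D − V_S = 2.5 − 2.32 = 0.18 V.
V_ov = V_GS − V_t = 0.94 − 0.4 = 0.54 V.
Since V_DS = 0.18 V < V_ov = 0.54 V, the device is in the triode region.
I_D = k_n [V_ov · V_DS − ½ V_DS²] = 7 × [0.54 × 0.18 − 0.5 × 0.18²] = 0.567 mA.

Triode; I_D = 0.567 mA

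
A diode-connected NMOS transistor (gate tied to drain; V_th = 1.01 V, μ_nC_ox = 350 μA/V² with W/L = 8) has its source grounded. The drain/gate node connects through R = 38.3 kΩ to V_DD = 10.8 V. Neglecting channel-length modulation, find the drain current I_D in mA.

With gate tied to drain, V_GS = V_DS ≥ V_GS − V_th, so the device is in saturation.
k_n = μ_nC_ox · (W/L) = 2.8 mA/V².
KCL at the drain: ½ k_n (V_GS − V_th)² = (V_DD − V_GS)/R.
Let x = V_GS − 1.01. Then 53.6 x² + x − 9.79 = 0, giving x = 0.418 V (positive root), so V_GS = 1.43 V.
I_D = (V_DD − V_GS)/R = (10.8 − 1.43) / 38.3 = 0.245 mA.

I_D = 0.245 mA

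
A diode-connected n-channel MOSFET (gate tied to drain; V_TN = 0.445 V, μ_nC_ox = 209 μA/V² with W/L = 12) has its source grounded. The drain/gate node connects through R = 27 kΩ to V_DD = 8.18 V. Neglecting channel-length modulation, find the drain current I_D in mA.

I_D = 0.269 mA

With gate tied to drain, V_GS = V_DS ≥ V_GS − V_TN, so the device is in saturation.
k_n = μ_nC_ox · (W/L) = 2.508 mA/V².
KCL at the drain: ½ k_n (V_GS − V_TN)² = (V_DD − V_GS)/R.
Let x = V_GS − 0.445. Then 33.9 x² + x − 7.735 = 0, giving x = 0.463 V (positive root), so V_GS = 0.908 V.
I_D = (V_DD − V_GS)/R = (8.18 − 0.908) / 27 = 0.269 mA.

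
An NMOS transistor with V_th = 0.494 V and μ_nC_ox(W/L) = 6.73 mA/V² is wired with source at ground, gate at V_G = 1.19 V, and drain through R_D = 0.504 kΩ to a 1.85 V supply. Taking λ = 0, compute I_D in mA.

I_D = 1.63 mA

V_GS = V_G = 1.19 V, so V_ov = 1.19 − 0.494 = 0.696 V.
Assume saturation: I_D = ½ k_n V_ov² = 0.5 × 6.73 × 0.696² = 1.63 mA, giving V_DS = V_DD − I_D R_D = 1.85 − 1.63 × 0.504 = 1.03 V.
V_DS = 1.03 V ≥ V_ov = 0.696 V, confirming saturation.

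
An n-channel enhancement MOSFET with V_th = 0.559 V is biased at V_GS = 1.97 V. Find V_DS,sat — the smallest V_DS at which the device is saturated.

The boundary between triode and saturation is V_DS = V_GS − V_th = V_ov.
V_ov = 1.97 − 0.559 = 1.41 V.

V_DS,sat = 1.41 V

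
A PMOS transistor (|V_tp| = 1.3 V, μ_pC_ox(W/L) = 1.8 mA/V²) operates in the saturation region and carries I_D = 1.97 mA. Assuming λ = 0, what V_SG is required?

V_SG = 2.78 V

In saturation I_D = ½ k_p (V_SG − |V_tp|)², so V_SG − |V_tp| = √(2 I_D / k_p) = √(2 × 1.97 / 1.8) = 1.48 V.
V_SG = 1.3 + 1.48 = 2.78 V.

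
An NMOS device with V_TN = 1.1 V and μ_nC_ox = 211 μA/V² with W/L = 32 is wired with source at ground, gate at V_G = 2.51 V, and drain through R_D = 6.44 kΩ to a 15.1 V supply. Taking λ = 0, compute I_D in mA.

V_GS = V_G = 2.51 V, so V_ov = 2.51 − 1.1 = 1.41 V.
k_n = μ_nC_ox · (W/L) = 6.752 mA/V².
Assume saturation: I_D = ½ k_n V_ov² = 0.5 × 6.752 × 1.41² = 6.71 mA, giving V_DS = V_DD − I_D R_D = 15.1 − 6.71 × 6.44 = -28.1 V.
But -28.1 V < V_ov = 1.41 V, so the device is actually in triode.
In triode I_D = k_n[V_ov V_DS − ½ V_DS²] and I_D = (V_DD − V_DS)/R_D. Equating: 21.7 V_DS² − 62.31 V_DS + 15.1 = 0, giving V_DS = 0.267 V (the root below V_ov).
I_D = (15.1 − 0.267) / 6.44 = 2.3 mA.

I_D = 2.30 mA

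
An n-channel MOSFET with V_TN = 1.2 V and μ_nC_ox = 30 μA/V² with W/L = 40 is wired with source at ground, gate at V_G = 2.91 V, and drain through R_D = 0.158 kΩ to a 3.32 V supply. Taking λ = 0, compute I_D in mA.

I_D = 1.75 mA

V_GS = V_G = 2.91 V, so V_ov = 2.91 − 1.2 = 1.71 V.
k_n = μ_nC_ox · (W/L) = 1.2 mA/V².
Assume saturation: I_D = ½ k_n V_ov² = 0.5 × 1.2 × 1.71² = 1.75 mA, giving V_DS = V_DD − I_D R_D = 3.32 − 1.75 × 0.158 = 3.04 V.
V_DS = 3.04 V ≥ V_ov = 1.71 V, confirming saturation.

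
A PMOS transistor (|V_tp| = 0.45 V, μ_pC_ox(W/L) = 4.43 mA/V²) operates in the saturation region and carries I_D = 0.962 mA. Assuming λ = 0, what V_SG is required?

In saturation I_D = ½ k_p (V_SG − |V_tp|)², so V_SG − |V_tp| = √(2 I_D / k_p) = √(2 × 0.962 / 4.43) = 0.659 V.
V_SG = 0.45 + 0.659 = 1.11 V.

V_SG = 1.11 V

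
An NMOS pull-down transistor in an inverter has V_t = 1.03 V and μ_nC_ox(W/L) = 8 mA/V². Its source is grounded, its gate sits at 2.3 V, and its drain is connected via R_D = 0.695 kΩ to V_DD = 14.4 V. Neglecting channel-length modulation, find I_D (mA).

V_GS = V_G = 2.3 V, so V_ov = 2.3 − 1.03 = 1.27 V.
Assume saturation: I_D = ½ k_n V_ov² = 0.5 × 8 × 1.27² = 6.45 mA, giving V_DS = V_DD − I_D R_D = 14.4 − 6.45 × 0.695 = 9.92 V.
V_DS = 9.92 V ≥ V_ov = 1.27 V, confirming saturation.

I_D = 6.45 mA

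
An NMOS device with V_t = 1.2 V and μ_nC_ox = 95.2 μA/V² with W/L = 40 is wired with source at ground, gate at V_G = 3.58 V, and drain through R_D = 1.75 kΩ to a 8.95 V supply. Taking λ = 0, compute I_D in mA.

I_D = 4.77 mA

V_GS = V_G = 3.58 V, so V_ov = 3.58 − 1.2 = 2.38 V.
k_n = μ_nC_ox · (W/L) = 3.808 mA/V².
Assume saturation: I_D = ½ k_n V_ov² = 0.5 × 3.808 × 2.38² = 10.8 mA, giving V_DS = V_DD − I_D R_D = 8.95 − 10.8 × 1.75 = -9.92 V.
But -9.92 V < V_ov = 2.38 V, so the device is actually in triode.
In triode I_D = k_n[V_ov V_DS − ½ V_DS²] and I_D = (V_DD − V_DS)/R_D. Equating: 3.33 V_DS² − 16.86 V_DS + 8.95 = 0, giving V_DS = 0.603 V (the root below V_ov).
I_D = (8.95 − 0.603) / 1.75 = 4.77 mA.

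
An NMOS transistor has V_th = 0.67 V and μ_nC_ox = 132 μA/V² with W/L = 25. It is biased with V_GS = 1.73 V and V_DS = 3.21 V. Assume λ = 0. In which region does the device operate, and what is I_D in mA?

Saturation; I_D = 1.85 mA

k_n = μ_nC_ox · (W/L) = 3.3 mA/V².
V_ov = V_GS − V_th = 1.73 − 0.67 = 1.06 V.
Since V_DS = 3.21 V ≥ V_ov = 1.06 V, the device is in saturation.
I_D = ½ k_n V_ov² = 0.5 × 3.3 × 1.06² = 1.85 mA.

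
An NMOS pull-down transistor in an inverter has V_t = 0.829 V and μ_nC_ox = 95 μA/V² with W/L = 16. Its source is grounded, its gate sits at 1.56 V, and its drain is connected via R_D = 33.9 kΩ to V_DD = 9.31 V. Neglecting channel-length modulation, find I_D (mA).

I_D = 0.266 mA

V_GS = V_G = 1.56 V, so V_ov = 1.56 − 0.829 = 0.731 V.
k_n = μ_nC_ox · (W/L) = 1.52 mA/V².
Assume saturation: I_D = ½ k_n V_ov² = 0.5 × 1.52 × 0.731² = 0.406 mA, giving V_DS = V_DD − I_D R_D = 9.31 − 0.406 × 33.9 = -4.46 V.
But -4.46 V < V_ov = 0.731 V, so the device is actually in triode.
In triode I_D = k_n[V_ov V_DS − ½ V_DS²] and I_D = (V_DD − V_DS)/R_D. Equating: 25.8 V_DS² − 38.67 V_DS + 9.31 = 0, giving V_DS = 0.301 V (the root below V_ov).
I_D = (9.31 − 0.301) / 33.9 = 0.266 mA.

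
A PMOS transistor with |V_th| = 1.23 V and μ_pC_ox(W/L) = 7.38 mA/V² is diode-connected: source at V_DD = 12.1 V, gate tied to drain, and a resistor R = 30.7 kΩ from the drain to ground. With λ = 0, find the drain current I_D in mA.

I_D = 0.344 mA

With gate tied to drain, V_SG = V_SD ≥ V_SG − |V_th|, so the device is in saturation.
KCL at the drain: ½ k_p (V_SG − |V_th|)² = (V_DD − V_SG)/R.
Let x = V_SG − 1.23. Then 113 x² + x − 10.87 = 0, giving x = 0.305 V (positive root), so V_SG = 1.54 V.
I_D = (V_DD − V_SG)/R = (12.1 − 1.54) / 30.7 = 0.344 mA.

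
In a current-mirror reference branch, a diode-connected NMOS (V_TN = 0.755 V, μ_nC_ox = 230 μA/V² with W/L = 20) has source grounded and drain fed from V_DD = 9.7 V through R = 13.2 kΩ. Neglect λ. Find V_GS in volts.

With gate tied to drain, V_GS = V_DS ≥ V_GS − V_TN, so the device is in saturation.
k_n = μ_nC_ox · (W/L) = 4.6 mA/V².
KCL at the drain: ½ k_n (V_GS − V_TN)² = (V_DD − V_GS)/R.
Let x = V_GS − 0.755. Then 30.4 x² + x − 8.945 = 0, giving x = 0.527 V (positive root), so V_GS = 1.28 V.
I_D = (V_DD − V_GS)/R = (9.7 − 1.28) / 13.2 = 0.638 mA.

V_GS = 1.28 V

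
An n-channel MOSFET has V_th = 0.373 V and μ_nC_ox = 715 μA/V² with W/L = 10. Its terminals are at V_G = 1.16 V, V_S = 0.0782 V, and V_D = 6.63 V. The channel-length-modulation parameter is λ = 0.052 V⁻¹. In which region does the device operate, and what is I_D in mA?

V_GS = V_G − V_S = 1.16 − 0.0782 = 1.08 V; V_DS = V_D − V_S = 6.63 − 0.0782 = 6.55 V.
k_n = μ_nC_ox · (W/L) = 7.15 mA/V².
V_ov = V_GS − V_th = 1.08 − 0.373 = 0.709 V.
Since V_DS = 6.55 V ≥ V_ov = 0.709 V, the device is in saturation.
I_D = ½ k_n V_ov² (1 + λ V_DS) = 0.5 × 7.15 × 0.709² × (1 + 0.052 × 6.55) = 2.41 mA.

Saturation; I_D = 2.41 mA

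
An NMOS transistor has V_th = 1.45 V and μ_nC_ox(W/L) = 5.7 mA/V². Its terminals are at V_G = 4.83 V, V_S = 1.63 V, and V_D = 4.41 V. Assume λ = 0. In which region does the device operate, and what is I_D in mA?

Saturation; I_D = 8.73 mA

V_GS = V_G − V_S = 4.83 − 1.63 = 3.2 V; V_DS = V_D − V_S = 4.41 − 1.63 = 2.78 V.
V_ov = V_GS − V_th = 3.2 − 1.45 = 1.75 V.
Since V_DS = 2.78 V ≥ V_ov = 1.75 V, the device is in saturation.
I_D = ½ k_n V_ov² = 0.5 × 5.7 × 1.75² = 8.73 mA.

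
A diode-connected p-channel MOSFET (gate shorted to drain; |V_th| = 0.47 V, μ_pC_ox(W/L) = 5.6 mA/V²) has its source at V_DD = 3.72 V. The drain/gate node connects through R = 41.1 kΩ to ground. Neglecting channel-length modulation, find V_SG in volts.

With gate tied to drain, V_SG = V_SD ≥ V_SG − |V_th|, so the device is in saturation.
KCL at the drain: ½ k_p (V_SG − |V_th|)² = (V_DD − V_SG)/R.
Let x = V_SG − 0.47. Then 115 x² + x − 3.25 = 0, giving x = 0.164 V (positive root), so V_SG = 0.634 V.
I_D = (V_DD − V_SG)/R = (3.72 − 0.634) / 41.1 = 0.0751 mA.

V_SG = 0.634 V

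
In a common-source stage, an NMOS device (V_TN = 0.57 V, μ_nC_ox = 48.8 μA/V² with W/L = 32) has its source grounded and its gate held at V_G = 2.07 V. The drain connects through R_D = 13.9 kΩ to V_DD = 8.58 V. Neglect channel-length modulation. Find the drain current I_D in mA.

I_D = 0.597 mA

V_GS = V_G = 2.07 V, so V_ov = 2.07 − 0.57 = 1.5 V.
k_n = μ_nC_ox · (W/L) = 1.562 mA/V².
Assume saturation: I_D = ½ k_n V_ov² = 0.5 × 1.562 × 1.5² = 1.76 mA, giving V_DS = V_DD − I_D R_D = 8.58 − 1.76 × 13.9 = -15.8 V.
But -15.8 V < V_ov = 1.5 V, so the device is actually in triode.
In triode I_D = k_n[V_ov V_DS − ½ V_DS²] and I_D = (V_DD − V_DS)/R_D. Equating: 10.9 V_DS² − 33.56 V_DS + 8.58 = 0, giving V_DS = 0.281 V (the root below V_ov).
I_D = (8.58 − 0.281) / 13.9 = 0.597 mA.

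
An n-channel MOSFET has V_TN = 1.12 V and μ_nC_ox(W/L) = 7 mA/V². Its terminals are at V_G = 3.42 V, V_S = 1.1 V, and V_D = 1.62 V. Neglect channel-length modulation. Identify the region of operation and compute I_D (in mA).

Triode; I_D = 3.42 mA

V_GS = V_G − V_S = 3.42 − 1.1 = 2.32 V; V_DS = V_D − V_S = 1.62 − 1.1 = 0.52 V.
V_ov = V_GS − V_TN = 2.32 − 1.12 = 1.2 V.
Since V_DS = 0.52 V < V_ov = 1.2 V, the device is in the triode region.
I_D = k_n [V_ov · V_DS − ½ V_DS²] = 7 × [1.2 × 0.52 − 0.5 × 0.52²] = 3.42 mA.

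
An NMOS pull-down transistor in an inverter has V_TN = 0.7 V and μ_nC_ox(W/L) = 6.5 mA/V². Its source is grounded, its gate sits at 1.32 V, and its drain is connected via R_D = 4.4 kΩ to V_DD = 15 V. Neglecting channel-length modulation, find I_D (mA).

V_GS = V_G = 1.32 V, so V_ov = 1.32 − 0.7 = 0.62 V.
Assume saturation: I_D = ½ k_n V_ov² = 0.5 × 6.5 × 0.62² = 1.25 mA, giving V_DS = V_DD − I_D R_D = 15 − 1.25 × 4.4 = 9.5 V.
V_DS = 9.5 V ≥ V_ov = 0.62 V, confirming saturation.

I_D = 1.25 mA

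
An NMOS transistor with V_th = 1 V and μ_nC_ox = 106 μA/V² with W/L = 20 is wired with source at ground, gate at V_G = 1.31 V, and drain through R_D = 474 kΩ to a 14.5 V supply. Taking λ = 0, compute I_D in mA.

V_GS = V_G = 1.31 V, so V_ov = 1.31 − 1 = 0.31 V.
k_n = μ_nC_ox · (W/L) = 2.12 mA/V².
Assume saturation: I_D = ½ k_n V_ov² = 0.5 × 2.12 × 0.31² = 0.102 mA, giving V_DS = V_DD − I_D R_D = 14.5 − 0.102 × 474 = -33.8 V.
But -33.8 V < V_ov = 0.31 V, so the device is actually in triode.
In triode I_D = k_n[V_ov V_DS − ½ V_DS²] and I_D = (V_DD − V_DS)/R_D. Equating: 502 V_DS² − 312.5 V_DS + 14.5 = 0, giving V_DS = 0.0505 V (the root below V_ov).
I_D = (14.5 − 0.0505) / 474 = 0.0305 mA.

I_D = 0.0305 mA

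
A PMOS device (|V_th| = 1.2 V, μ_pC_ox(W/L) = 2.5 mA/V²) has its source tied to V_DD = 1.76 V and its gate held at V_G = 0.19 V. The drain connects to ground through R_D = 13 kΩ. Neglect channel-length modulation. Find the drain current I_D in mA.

V_SG = V_DD − V_G = 1.76 − 0.19 = 1.57 V, so V_ov = 1.57 − 1.2 = 0.37 V.
Assume saturation: I_D = ½ k_p V_ov² = 0.5 × 2.5 × 0.37² = 0.171 mA, giving V_SD = V_DD − I_D R_D = 1.76 − 0.171 × 13 = -0.465 V.
But -0.465 V < V_ov = 0.37 V, so the device is actually in triode.
In triode I_D = k_p[V_ov V_SD − ½ V_SD²] and I_D = (V_DD − V_SD)/R_D. Equating: 16.2 V_SD² − 13.03 V_SD + 1.76 = 0, giving V_SD = 0.172 V (the root below V_ov).
I_D = (1.76 − 0.172) / 13 = 0.122 mA.

I_D = 0.122 mA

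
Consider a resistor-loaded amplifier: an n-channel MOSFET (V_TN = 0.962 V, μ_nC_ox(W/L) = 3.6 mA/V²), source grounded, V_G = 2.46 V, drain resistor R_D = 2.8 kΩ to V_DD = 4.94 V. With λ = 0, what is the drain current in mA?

I_D = 1.64 mA

V_GS = V_G = 2.46 V, so V_ov = 2.46 − 0.962 = 1.5 V.
Assume saturation: I_D = ½ k_n V_ov² = 0.5 × 3.6 × 1.5² = 4.04 mA, giving V_DS = V_DD − I_D R_D = 4.94 − 4.04 × 2.8 = -6.37 V.
But -6.37 V < V_ov = 1.5 V, so the device is actually in triode.
In triode I_D = k_n[V_ov V_DS − ½ V_DS²] and I_D = (V_DD − V_DS)/R_D. Equating: 5.04 V_DS² − 16.1 V_DS + 4.94 = 0, giving V_DS = 0.344 V (the root below V_ov).
I_D = (4.94 − 0.344) / 2.8 = 1.64 mA.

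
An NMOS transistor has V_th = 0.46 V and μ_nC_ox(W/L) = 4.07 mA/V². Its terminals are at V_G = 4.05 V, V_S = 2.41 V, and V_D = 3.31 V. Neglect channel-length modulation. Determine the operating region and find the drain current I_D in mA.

Triode; I_D = 2.67 mA

V_GS = V_G − V_S = 4.05 − 2.41 = 1.64 V; V_DS = V_D − V_S = 3.31 − 2.41 = 0.9 V.
V_ov = V_GS − V_th = 1.64 − 0.46 = 1.18 V.
Since V_DS = 0.9 V < V_ov = 1.18 V, the device is in the triode region.
I_D = k_n [V_ov · V_DS − ½ V_DS²] = 4.07 × [1.18 × 0.9 − 0.5 × 0.9²] = 2.67 mA.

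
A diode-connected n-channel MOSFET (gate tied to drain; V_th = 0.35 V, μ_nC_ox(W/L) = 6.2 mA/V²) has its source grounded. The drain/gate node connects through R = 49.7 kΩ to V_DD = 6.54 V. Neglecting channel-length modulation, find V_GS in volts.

With gate tied to drain, V_GS = V_DS ≥ V_GS − V_th, so the device is in saturation.
KCL at the drain: ½ k_n (V_GS − V_th)² = (V_DD − V_GS)/R.
Let x = V_GS − 0.35. Then 154 x² + x − 6.19 = 0, giving x = 0.197 V (positive root), so V_GS = 0.547 V.
I_D = (V_DD − V_GS)/R = (6.54 − 0.547) / 49.7 = 0.121 mA.

V_GS = 0.547 V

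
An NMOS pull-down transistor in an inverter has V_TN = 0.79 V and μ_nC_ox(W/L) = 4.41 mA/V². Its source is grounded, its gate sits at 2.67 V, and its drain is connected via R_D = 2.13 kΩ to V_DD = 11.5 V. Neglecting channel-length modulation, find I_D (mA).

V_GS = V_G = 2.67 V, so V_ov = 2.67 − 0.79 = 1.88 V.
Assume saturation: I_D = ½ k_n V_ov² = 0.5 × 4.41 × 1.88² = 7.79 mA, giving V_DS = V_DD − I_D R_D = 11.5 − 7.79 × 2.13 = -5.1 V.
But -5.1 V < V_ov = 1.88 V, so the device is actually in triode.
In triode I_D = k_n[V_ov V_DS − ½ V_DS²] and I_D = (V_DD − V_DS)/R_D. Equating: 4.7 V_DS² − 18.66 V_DS + 11.5 = 0, giving V_DS = 0.763 V (the root below V_ov).
I_D = (11.5 − 0.763) / 2.13 = 5.04 mA.

I_D = 5.04 mA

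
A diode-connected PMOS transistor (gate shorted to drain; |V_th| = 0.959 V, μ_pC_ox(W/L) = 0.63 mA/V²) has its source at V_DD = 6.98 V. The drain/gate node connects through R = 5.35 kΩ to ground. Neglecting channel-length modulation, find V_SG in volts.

V_SG = 2.58 V

With gate tied to drain, V_SG = V_SD ≥ V_SG − |V_th|, so the device is in saturation.
KCL at the drain: ½ k_p (V_SG − |V_th|)² = (V_DD − V_SG)/R.
Let x = V_SG − 0.959. Then 1.69 x² + x − 6.021 = 0, giving x = 1.62 V (positive root), so V_SG = 2.58 V.
I_D = (V_DD − V_SG)/R = (6.98 − 2.58) / 5.35 = 0.823 mA.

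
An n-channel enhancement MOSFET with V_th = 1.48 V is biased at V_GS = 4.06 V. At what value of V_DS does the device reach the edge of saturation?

V_DS,sat = 2.58 V

The boundary between triode and saturation is V_DS = V_GS − V_th = V_ov.
V_ov = 4.06 − 1.48 = 2.58 V.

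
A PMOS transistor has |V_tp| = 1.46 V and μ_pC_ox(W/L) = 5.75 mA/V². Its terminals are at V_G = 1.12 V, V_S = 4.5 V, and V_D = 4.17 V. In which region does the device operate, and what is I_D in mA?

Triode; I_D = 3.33 mA

V_SG = V_S − V_G = 4.5 − 1.12 = 3.38 V; V_SD = V_S − V_D = 4.5 − 4.17 = 0.33 V.
V_ov = V_SG − |V_tp| = 3.38 − 1.46 = 1.92 V.
Since V_SD = 0.33 V < V_ov = 1.92 V, the device is in the triode region.
I_D = k_p [V_ov · V_SD − ½ V_SD²] = 5.75 × [1.92 × 0.33 − 0.5 × 0.33²] = 3.33 mA.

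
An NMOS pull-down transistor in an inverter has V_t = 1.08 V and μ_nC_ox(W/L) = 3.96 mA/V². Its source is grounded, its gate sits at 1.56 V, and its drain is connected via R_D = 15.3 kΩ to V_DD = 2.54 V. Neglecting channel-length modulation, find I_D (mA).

I_D = 0.160 mA

V_GS = V_G = 1.56 V, so V_ov = 1.56 − 1.08 = 0.48 V.
Assume saturation: I_D = ½ k_n V_ov² = 0.5 × 3.96 × 0.48² = 0.456 mA, giving V_DS = V_DD − I_D R_D = 2.54 − 0.456 × 15.3 = -4.44 V.
But -4.44 V < V_ov = 0.48 V, so the device is actually in triode.
In triode I_D = k_n[V_ov V_DS − ½ V_DS²] and I_D = (V_DD − V_DS)/R_D. Equating: 30.3 V_DS² − 30.08 V_DS + 2.54 = 0, giving V_DS = 0.0932 V (the root below V_ov).
I_D = (2.54 − 0.0932) / 15.3 = 0.16 mA.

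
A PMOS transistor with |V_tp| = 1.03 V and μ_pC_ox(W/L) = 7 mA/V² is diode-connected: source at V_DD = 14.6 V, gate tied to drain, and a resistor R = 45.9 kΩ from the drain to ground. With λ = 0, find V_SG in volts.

V_SG = 1.32 V

With gate tied to drain, V_SG = V_SD ≥ V_SG − |V_tp|, so the device is in saturation.
KCL at the drain: ½ k_p (V_SG − |V_tp|)² = (V_DD − V_SG)/R.
Let x = V_SG − 1.03. Then 161 x² + x − 13.57 = 0, giving x = 0.288 V (positive root), so V_SG = 1.32 V.
I_D = (V_DD − V_SG)/R = (14.6 − 1.32) / 45.9 = 0.289 mA.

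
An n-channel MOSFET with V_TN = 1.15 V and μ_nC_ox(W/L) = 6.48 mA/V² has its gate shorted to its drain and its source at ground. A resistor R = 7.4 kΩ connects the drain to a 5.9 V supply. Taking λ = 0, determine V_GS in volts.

V_GS = 1.57 V

With gate tied to drain, V_GS = V_DS ≥ V_GS − V_TN, so the device is in saturation.
KCL at the drain: ½ k_n (V_GS − V_TN)² = (V_DD − V_GS)/R.
Let x = V_GS − 1.15. Then 24 x² + x − 4.75 = 0, giving x = 0.425 V (positive root), so V_GS = 1.57 V.
I_D = (V_DD − V_GS)/R = (5.9 − 1.57) / 7.4 = 0.584 mA.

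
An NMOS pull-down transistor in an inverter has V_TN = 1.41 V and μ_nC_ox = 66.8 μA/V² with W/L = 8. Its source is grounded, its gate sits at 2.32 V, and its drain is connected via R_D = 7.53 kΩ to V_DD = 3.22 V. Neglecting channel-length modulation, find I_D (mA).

V_GS = V_G = 2.32 V, so V_ov = 2.32 − 1.41 = 0.91 V.
k_n = μ_nC_ox · (W/L) = 0.5344 mA/V².
Assume saturation: I_D = ½ k_n V_ov² = 0.5 × 0.5344 × 0.91² = 0.221 mA, giving V_DS = V_DD − I_D R_D = 3.22 − 0.221 × 7.53 = 1.55 V.
V_DS = 1.55 V ≥ V_ov = 0.91 V, confirming saturation.

I_D = 0.221 mA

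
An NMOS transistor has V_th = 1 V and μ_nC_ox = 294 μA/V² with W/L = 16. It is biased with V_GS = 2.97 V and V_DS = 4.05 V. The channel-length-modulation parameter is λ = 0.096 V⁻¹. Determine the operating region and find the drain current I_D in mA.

k_n = μ_nC_ox · (W/L) = 4.704 mA/V².
V_ov = V_GS − V_th = 2.97 − 1 = 1.97 V.
Since V_DS = 4.05 V ≥ V_ov = 1.97 V, the device is in saturation.
I_D = ½ k_n V_ov² (1 + λ V_DS) = 0.5 × 4.704 × 1.97² × (1 + 0.096 × 4.05) = 12.7 mA.

Saturation; I_D = 12.7 mA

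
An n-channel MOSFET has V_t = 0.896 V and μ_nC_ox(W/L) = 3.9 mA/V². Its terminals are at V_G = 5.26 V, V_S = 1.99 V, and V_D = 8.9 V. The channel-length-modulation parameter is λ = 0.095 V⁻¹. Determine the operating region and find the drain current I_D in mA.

Saturation; I_D = 18.2 mA

V_GS = V_G − V_S = 5.26 − 1.99 = 3.27 V; V_DS = V_D − V_S = 8.9 − 1.99 = 6.91 V.
V_ov = V_GS − V_t = 3.27 − 0.896 = 2.37 V.
Since V_DS = 6.91 V ≥ V_ov = 2.37 V, the device is in saturation.
I_D = ½ k_n V_ov² (1 + λ V_DS) = 0.5 × 3.9 × 2.37² × (1 + 0.095 × 6.91) = 18.2 mA.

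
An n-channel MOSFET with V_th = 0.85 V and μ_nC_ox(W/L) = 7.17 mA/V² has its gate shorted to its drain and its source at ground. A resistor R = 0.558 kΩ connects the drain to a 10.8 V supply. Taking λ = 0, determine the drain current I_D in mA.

I_D = 14.3 mA

With gate tied to drain, V_GS = V_DS ≥ V_GS − V_th, so the device is in saturation.
KCL at the drain: ½ k_n (V_GS − V_th)² = (V_DD − V_GS)/R.
Let x = V_GS − 0.85. Then 2 x² + x − 9.95 = 0, giving x = 1.99 V (positive root), so V_GS = 2.84 V.
I_D = (V_DD − V_GS)/R = (10.8 − 2.84) / 0.558 = 14.3 mA.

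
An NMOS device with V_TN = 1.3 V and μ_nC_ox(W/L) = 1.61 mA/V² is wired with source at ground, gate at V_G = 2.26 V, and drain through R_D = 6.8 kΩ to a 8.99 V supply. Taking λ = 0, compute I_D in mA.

V_GS = V_G = 2.26 V, so V_ov = 2.26 − 1.3 = 0.96 V.
Assume saturation: I_D = ½ k_n V_ov² = 0.5 × 1.61 × 0.96² = 0.742 mA, giving V_DS = V_DD − I_D R_D = 8.99 − 0.742 × 6.8 = 3.95 V.
V_DS = 3.95 V ≥ V_ov = 0.96 V, confirming saturation.

I_D = 0.742 mA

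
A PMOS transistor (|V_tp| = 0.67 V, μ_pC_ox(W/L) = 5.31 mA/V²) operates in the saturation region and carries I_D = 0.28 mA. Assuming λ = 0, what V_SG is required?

In saturation I_D = ½ k_p (V_SG − |V_tp|)², so V_SG − |V_tp| = √(2 I_D / k_p) = √(2 × 0.28 / 5.31) = 0.325 V.
V_SG = 0.67 + 0.325 = 0.995 V.

V_SG = 0.995 V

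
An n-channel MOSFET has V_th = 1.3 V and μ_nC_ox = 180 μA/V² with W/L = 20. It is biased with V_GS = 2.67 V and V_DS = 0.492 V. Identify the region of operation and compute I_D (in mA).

k_n = μ_nC_ox · (W/L) = 3.6 mA/V².
V_ov = V_GS − V_th = 2.67 − 1.3 = 1.37 V.
Since V_DS = 0.492 V < V_ov = 1.37 V, the device is in the triode region.
I_D = k_n [V_ov · V_DS − ½ V_DS²] = 3.6 × [1.37 × 0.492 − 0.5 × 0.492²] = 1.99 mA.

Triode; I_D = 1.99 mA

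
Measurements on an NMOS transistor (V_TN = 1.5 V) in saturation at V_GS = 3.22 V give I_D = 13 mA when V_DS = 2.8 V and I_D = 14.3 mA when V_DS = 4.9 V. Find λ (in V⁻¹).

λ = 0.0549 V⁻¹

With V_GS fixed, I_D ∝ (1 + λ V_DS) in saturation, so I_D2/I_D1 = (1 + λ V_DS2)/(1 + λ V_DS1).
14.3/13 = 1.1 = (1 + 4.9 λ)/(1 + 2.8 λ).
Solving: λ (I_D1 V_DS2 − I_D2 V_DS1) = I_D2 − I_D1, so λ = (14.3 − 13) / (13 × 4.9 − 14.3 × 2.8) = 1.3 / 23.7 = 0.0549 V⁻¹.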